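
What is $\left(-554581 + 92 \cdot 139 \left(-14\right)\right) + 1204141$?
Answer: $470528$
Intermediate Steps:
$\left(-554581 + 92 \cdot 139 \left(-14\right)\right) + 1204141 = \left(-554581 + 12788 \left(-14\right)\right) + 1204141 = \left(-554581 - 179032\right) + 1204141 = -733613 + 1204141 = 470528$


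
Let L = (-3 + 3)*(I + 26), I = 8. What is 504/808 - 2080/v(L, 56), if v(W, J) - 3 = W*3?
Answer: -209891/303 ≈ -692.71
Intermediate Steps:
L = 0 (L = (-3 + 3)*(8 + 26) = 0*34 = 0)
v(W, J) = 3 + 3*W (v(W, J) = 3 + W*3 = 3 + 3*W)
504/808 - 2080/v(L, 56) = 504/808 - 2080/(3 + 3*0) = 504*(1/808) - 2080/(3 + 0) = 63/101 - 2080/3 = -209891/303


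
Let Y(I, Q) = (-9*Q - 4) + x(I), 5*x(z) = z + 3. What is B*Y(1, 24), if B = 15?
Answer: -3288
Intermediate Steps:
x(z) = ⅗ + z/5 (x(z) = (z + 3)/5 = (3 + z)/5 = ⅗ + z/5)
Y(I, Q) = -17/5 - 9*Q + I/5 (Y(I, Q) = (-9*Q - 4) + (⅗ + I/5) = (-4 - 9*Q) + (⅗ + I/5) = -17/5 - 9*Q + I/5)
B*Y(1, 24) = 15*(-17/5 - 9*24 + (⅕)*1) = 15*(-17/5 - 216 + ⅕) = 15*(-1096/5) = -3288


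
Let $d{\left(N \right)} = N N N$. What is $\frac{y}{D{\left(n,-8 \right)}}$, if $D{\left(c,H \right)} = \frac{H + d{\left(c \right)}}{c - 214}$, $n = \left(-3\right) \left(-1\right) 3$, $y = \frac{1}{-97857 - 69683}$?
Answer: $\frac{41}{24159268} \approx 1.6971 \cdot 10^{-6}$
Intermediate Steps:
$y = - \frac{1}{167540}$ ($y = \frac{1}{-167540} = - \frac{1}{167540} \approx -5.9687 \cdot 10^{-6}$)
$d{\left(N \right)} = N^{3}$ ($d{\left(N \right)} = N^{2} N = N^{3}$)
$n = 9$ ($n = 3 \cdot 3 = 9$)
$D{\left(c,H \right)} = \frac{H + c^{3}}{-214 + c}$ ($D{\left(c,H \right)} = \frac{H + c^{3}}{c - 214} = \frac{H + c^{3}}{-214 + c}$)
$\frac{y}{D{\left(n,-8 \right)}} = - \frac{1}{167540 \frac{-8 + 9^{3}}{-214 + 9}} = - \frac{1}{167540 \frac{-8 + 729}{-205}} = - \frac{1}{167540 \left(\left(- \frac{1}{205}\right) 721\right)} = - \frac{1}{167540 \left(- \frac{721}{205}\right)} = \left(- \frac{1}{167540}\right) \left(- \frac{205}{721}\right) = \frac{41}{24159268}$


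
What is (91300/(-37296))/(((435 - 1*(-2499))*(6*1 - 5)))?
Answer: -22825/27356616 ≈ -0.00083435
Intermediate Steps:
(91300/(-37296))/(((435 - 1*(-2499))*(6*1 - 5))) = (91300*(-1/37296))/(((435 + 2499)*(6 - 5))) = -22825/(9324*(2934*1)) = -22825/9324/2934 = -22825/9324*1/2934 = -22825/27356616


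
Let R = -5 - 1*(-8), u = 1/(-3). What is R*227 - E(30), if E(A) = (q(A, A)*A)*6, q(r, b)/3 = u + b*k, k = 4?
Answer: -63939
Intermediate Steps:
u = -⅓ ≈ -0.33333
R = 3 (R = -5 + 8 = 3)
q(r, b) = -1 + 12*b (q(r, b) = 3*(-⅓ + b*4) = 3*(-⅓ + 4*b) = -1 + 12*b)
E(A) = 6*A*(-1 + 12*A) (E(A) = ((-1 + 12*A)*A)*6 = (A*(-1 + 12*A))*6 = 6*A*(-1 + 12*A))
R*227 - E(30) = 3*227 - 6*30*(-1 + 12*30) = 681 - 6*30*(-1 + 360) = 681 - 6*30*359 = 681 - 1*64620 = 681 - 64620 = -63939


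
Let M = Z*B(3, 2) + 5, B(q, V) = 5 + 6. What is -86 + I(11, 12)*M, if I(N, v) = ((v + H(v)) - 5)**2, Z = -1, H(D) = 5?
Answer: -950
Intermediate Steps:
B(q, V) = 11
I(N, v) = v**2 (I(N, v) = ((v + 5) - 5)**2 = ((5 + v) - 5)**2 = v**2)
M = -6 (M = -1*11 + 5 = -11 + 5 = -6)
-86 + I(11, 12)*M = -86 + 12**2*(-6) = -86 + 144*(-6) = -86 - 864 = -950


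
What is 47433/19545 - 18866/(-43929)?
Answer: 817473409/286197435 ≈ 2.8563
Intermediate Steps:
47433/19545 - 18866/(-43929) = 47433*(1/19545) - 18866*(-1/43929) = 15811/6515 + 18866/43929 = 817473409/286197435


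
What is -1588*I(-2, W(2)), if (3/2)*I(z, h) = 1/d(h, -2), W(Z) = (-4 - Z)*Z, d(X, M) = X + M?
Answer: 1588/21 ≈ 75.619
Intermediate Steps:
d(X, M) = M + X
W(Z) = Z*(-4 - Z)
I(z, h) = 2/(3*(-2 + h))
-1588*I(-2, W(2)) = -3176/(3*(-2 - 1*2*(4 + 2))) = -3176/(3*(-2 - 1*2*6)) = -3176/(3*(-2 - 12)) = -3176/(3*(-14)) = -3176*(-1)/(3*14) = -1588*(-1/21) = 1588/21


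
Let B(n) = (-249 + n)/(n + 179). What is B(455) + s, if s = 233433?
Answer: 73998364/317 ≈ 2.3343e+5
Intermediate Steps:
B(n) = (-249 + n)/(179 + n)
B(455) + s = (-249 + 455)/(179 + 455) + 233433 = 206/634 + 233433 = (1/634)*206 + 233433 = 103/317 + 233433 = 73998364/317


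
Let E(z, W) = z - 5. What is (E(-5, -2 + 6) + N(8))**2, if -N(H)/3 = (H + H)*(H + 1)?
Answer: 195364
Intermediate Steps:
E(z, W) = -5 + z
N(H) = -6*H*(1 + H) (N(H) = -3*(H + H)*(H + 1) = -3*2*H*(1 + H) = -6*H*(1 + H))
(E(-5, -2 + 6) + N(8))**2 = ((-5 - 5) - 6*8*(1 + 8))**2 = (-10 - 6*8*9)**2 = (-10 - 432)**2 = (-442)**2 = 195364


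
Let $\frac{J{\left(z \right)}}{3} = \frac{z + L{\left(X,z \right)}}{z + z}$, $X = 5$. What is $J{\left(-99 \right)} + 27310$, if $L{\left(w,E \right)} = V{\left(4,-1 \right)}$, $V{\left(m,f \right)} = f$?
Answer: $\frac{901280}{33} \approx 27312.0$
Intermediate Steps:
$L{\left(w,E \right)} = -1$
$J{\left(z \right)} = \frac{3 \left(-1 + z\right)}{2 z}$ ($J{\left(z \right)} = 3 \frac{z - 1}{z + z} = 3 \frac{-1 + z}{2 z} = \frac{3 \left(-1 + z\right)}{2 z}$)
$J{\left(-99 \right)} + 27310 = \frac{3 \left(-1 - 99\right)}{2 \left(-99\right)} + 27310 = \frac{3}{2} \left(- \frac{1}{99}\right) \left(-100\right) + 27310 = \frac{50}{33} + 27310 = \frac{901280}{33}$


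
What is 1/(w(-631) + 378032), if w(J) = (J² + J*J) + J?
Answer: 1/1173723 ≈ 8.5199e-7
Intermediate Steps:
w(J) = J + 2*J² (w(J) = (J² + J²) + J = 2*J² + J = J + 2*J²)
1/(w(-631) + 378032) = 1/(-631*(1 + 2*(-631)) + 378032) = 1/(-631*(1 - 1262) + 378032) = 1/(-631*(-1261) + 378032) = 1/(795691 + 378032) = 1/1173723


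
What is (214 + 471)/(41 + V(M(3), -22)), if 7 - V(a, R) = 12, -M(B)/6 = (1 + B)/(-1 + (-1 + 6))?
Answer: 685/36 ≈ 19.028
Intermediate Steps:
M(B) = -3/2 - 3*B/2 (M(B) = -6*(1 + B)/(-1 + (-1 + 6)) = -6*(1 + B)/(-1 + 5) = -6*(1 + B)/4 = -6*(¼ + B/4) = -3/2 - 3*B/2)
V(a, R) = -5 (V(a, R) = 7 - 1*12 = 7 - 12 = -5)
(214 + 471)/(41 + V(M(3), -22)) = (214 + 471)/(41 - 5) = 685/36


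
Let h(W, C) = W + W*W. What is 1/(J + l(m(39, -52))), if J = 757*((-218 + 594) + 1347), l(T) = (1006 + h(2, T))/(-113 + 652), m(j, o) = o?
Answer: 49/63911331 ≈ 7.6669e-7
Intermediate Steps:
h(W, C) = W + W²
l(T) = 92/49 (l(T) = (1006 + 2*(1 + 2))/(-113 + 652) = (1006 + 2*3)/539 = (1006 + 6)*(1/539) = 1012*(1/539) = 92/49)
J = 1304311 (J = 757*(376 + 1347) = 757*1723 = 1304311)
1/(J + l(m(39, -52))) = 1/(1304311 + 92/49) = 1/(63911331/49) = 49/63911331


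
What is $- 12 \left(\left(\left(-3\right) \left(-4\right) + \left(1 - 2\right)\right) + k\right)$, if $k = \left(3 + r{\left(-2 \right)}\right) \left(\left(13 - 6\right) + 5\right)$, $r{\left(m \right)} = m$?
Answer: $-276$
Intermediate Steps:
$k = 12$ ($k = \left(3 - 2\right) \left(\left(13 - 6\right) + 5\right) = 1 \left(7 + 5\right) = 1 \cdot 12 = 12$)
$- 12 \left(\left(\left(-3\right) \left(-4\right) + \left(1 - 2\right)\right) + k\right) = - 12 \left(\left(\left(-3\right) \left(-4\right) + \left(1 - 2\right)\right) + 12\right) = - 12 \left(\left(12 + \left(1 - 2\right)\right) + 12\right) = - 12 \left(\left(12 - 1\right) + 12\right) = - 12 \left(11 + 12\right) = \left(-12\right) 23 = -276$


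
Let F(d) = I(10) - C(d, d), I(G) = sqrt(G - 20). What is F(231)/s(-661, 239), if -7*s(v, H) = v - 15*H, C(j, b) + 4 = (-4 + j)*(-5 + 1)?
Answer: 3192/2123 + 7*I*sqrt(10)/4246 ≈ 1.5035 + 0.0052134*I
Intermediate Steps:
I(G) = sqrt(-20 + G)
C(j, b) = 12 - 4*j (C(j, b) = -4 + (-4 + j)*(-5 + 1) = -4 + (-4 + j)*(-4) = -4 + (16 - 4*j) = 12 - 4*j)
s(v, H) = -v/7 + 15*H/7 (s(v, H) = -(v - 15*H)/7 = -v/7 + 15*H/7)
F(d) = -12 + 4*d + I*sqrt(10) (F(d) = sqrt(-20 + 10) - (12 - 4*d) = sqrt(-10) + (-12 + 4*d) = I*sqrt(10) + (-12 + 4*d) = -12 + 4*d + I*sqrt(10))
F(231)/s(-661, 239) = (-12 + 4*231 + I*sqrt(10))/(-1/7*(-661) + (15/7)*239) = (-12 + 924 + I*sqrt(10))/(661/7 + 3585/7) = (912 + I*sqrt(10))/(4246/7) = (912 + I*sqrt(10))*(7/4246) = 3192/2123 + 7*I*sqrt(10)/4246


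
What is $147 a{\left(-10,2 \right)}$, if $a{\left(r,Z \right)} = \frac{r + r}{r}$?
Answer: $294$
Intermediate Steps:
$a{\left(r,Z \right)} = 2$ ($a{\left(r,Z \right)} = \frac{2 r}{r} = 2$)
$147 a{\left(-10,2 \right)} = 147 \cdot 2 = 294$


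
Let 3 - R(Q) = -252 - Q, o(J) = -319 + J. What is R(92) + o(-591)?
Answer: -563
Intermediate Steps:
R(Q) = 255 + Q (R(Q) = 3 - (-252 - Q) = 3 + (252 + Q) = 255 + Q)
R(92) + o(-591) = (255 + 92) + (-319 - 591) = 347 - 910 = -563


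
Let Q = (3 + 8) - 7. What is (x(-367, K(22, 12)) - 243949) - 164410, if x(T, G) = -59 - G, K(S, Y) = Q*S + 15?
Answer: -408521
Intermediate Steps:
Q = 4 (Q = 11 - 7 = 4)
K(S, Y) = 15 + 4*S (K(S, Y) = 4*S + 15 = 15 + 4*S)
(x(-367, K(22, 12)) - 243949) - 164410 = ((-59 - (15 + 4*22)) - 243949) - 164410 = ((-59 - (15 + 88)) - 243949) - 164410 = ((-59 - 1*103) - 243949) - 164410 = ((-59 - 103) - 243949) - 164410 = (-162 - 243949) - 164410 = -244111 - 164410 = -408521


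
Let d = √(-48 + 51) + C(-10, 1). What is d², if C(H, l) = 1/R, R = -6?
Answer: 109/36 - √3/3 ≈ 2.4504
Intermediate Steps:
C(H, l) = -⅙ (C(H, l) = 1/(-6) = -⅙)
d = -⅙ + √3 (d = √(-48 + 51) - ⅙ = √3 - ⅙ = -⅙ + √3 ≈ 1.5654)
d² = (-⅙ + √3)²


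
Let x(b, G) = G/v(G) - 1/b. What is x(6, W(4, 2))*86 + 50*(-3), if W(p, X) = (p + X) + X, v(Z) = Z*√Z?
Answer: -493/3 + 43*√2/2 ≈ -133.93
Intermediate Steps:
v(Z) = Z^(3/2)
W(p, X) = p + 2*X (W(p, X) = (X + p) + X = p + 2*X)
x(b, G) = G^(-½) - 1/b (x(b, G) = G/(G^(3/2)) - 1/b = G/G^(3/2) - 1/b = G^(-½) - 1/b)
x(6, W(4, 2))*86 + 50*(-3) = ((4 + 2*2)^(-½) - 1/6)*86 + 50*(-3) = ((4 + 4)^(-½) - 1*⅙)*86 - 150 = (8^(-½) - ⅙)*86 - 150 = (√2/4 - ⅙)*86 - 150 = (-⅙ + √2/4)*86 - 150 = (-43/3 + 43*√2/2) - 150 = -493/3 + 43*√2/2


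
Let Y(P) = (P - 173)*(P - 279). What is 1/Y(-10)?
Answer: 1/52887 ≈ 1.8908e-5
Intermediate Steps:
Y(P) = (-279 + P)*(-173 + P) (Y(P) = (-173 + P)*(-279 + P) = (-279 + P)*(-173 + P))
1/Y(-10) = 1/(48267 + (-10)**2 - 452*(-10)) = 1/(48267 + 100 + 4520) = 1/52887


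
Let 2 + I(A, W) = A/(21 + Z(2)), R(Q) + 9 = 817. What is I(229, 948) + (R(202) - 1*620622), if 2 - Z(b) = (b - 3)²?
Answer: -13635723/22 ≈ -6.1981e+5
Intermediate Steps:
R(Q) = 808 (R(Q) = -9 + 817 = 808)
Z(b) = 2 - (-3 + b)² (Z(b) = 2 - (b - 3)² = 2 - (-3 + b)²)
I(A, W) = -2 + A/22 (I(A, W) = -2 + A/(21 + (2 - (-3 + 2)²)) = -2 + A/(21 + (2 - 1*(-1)²)) = -2 + A/(21 + (2 - 1*1)) = -2 + A/(21 + (2 - 1)) = -2 + A/(21 + 1) = -2 + A/22)
I(229, 948) + (R(202) - 1*620622) = (-2 + (1/22)*229) + (808 - 1*620622) = (-2 + 229/22) + (808 - 620622) = 185/22 - 619814 = -13635723/22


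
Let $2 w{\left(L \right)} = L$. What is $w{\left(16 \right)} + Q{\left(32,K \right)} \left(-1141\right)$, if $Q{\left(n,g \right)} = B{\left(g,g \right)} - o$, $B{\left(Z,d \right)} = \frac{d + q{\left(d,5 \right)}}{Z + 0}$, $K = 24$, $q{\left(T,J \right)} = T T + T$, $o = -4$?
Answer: $-34222$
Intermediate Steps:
$q{\left(T,J \right)} = T + T^{2}$ ($q{\left(T,J \right)} = T^{2} + T = T + T^{2}$)
$B{\left(Z,d \right)} = \frac{d + d \left(1 + d\right)}{Z}$ ($B{\left(Z,d \right)} = \frac{d + d \left(1 + d\right)}{Z + 0} = \frac{d + d \left(1 + d\right)}{Z}$)
$Q{\left(n,g \right)} = 6 + g$ ($Q{\left(n,g \right)} = \frac{g \left(2 + g\right)}{g} - -4 = \left(2 + g\right) + 4 = 6 + g$)
$w{\left(L \right)} = \frac{L}{2}$
$w{\left(16 \right)} + Q{\left(32,K \right)} \left(-1141\right) = \frac{1}{2} \cdot 16 + \left(6 + 24\right) \left(-1141\right) = 8 + 30 \left(-1141\right) = 8 - 34230 = -34222$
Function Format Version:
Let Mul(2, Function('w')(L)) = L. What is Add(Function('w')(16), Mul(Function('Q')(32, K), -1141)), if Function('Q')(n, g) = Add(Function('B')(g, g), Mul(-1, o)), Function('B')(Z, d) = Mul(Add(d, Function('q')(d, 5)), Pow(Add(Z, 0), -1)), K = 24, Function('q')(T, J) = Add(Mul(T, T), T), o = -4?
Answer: -34222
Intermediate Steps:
Function('q')(T, J) = Add(T, Pow(T, 2)) (Function('q')(T, J) = Add(Pow(T, 2), T) = Add(T, Pow(T, 2)))
Function('B')(Z, d) = Mul(Pow(Z, -1), Add(d, Mul(d, Add(1, d)))) (Function('B')(Z, d) = Mul(Add(d, Mul(d, Add(1, d))), Pow(Add(Z, 0), -1)) = Mul(Add(d, Mul(d, Add(1, d))), Pow(Z, -1)) = Mul(Pow(Z, -1), Add(d, Mul(d, Add(1, d)))))
Function('Q')(n, g) = Add(6, g) (Function('Q')(n, g) = Add(Mul(g, Pow(g, -1), Add(2, g)), Mul(-1, -4)) = Add(Add(2, g), 4) = Add(6, g))
Function('w')(L) = Mul(Rational(1, 2), L)
Add(Function('w')(16), Mul(Function('Q')(32, K), -1141)) = Add(Mul(Rational(1, 2), 16), Mul(Add(6, 24), -1141)) = Add(8, Mul(30, -1141)) = Add(8, -34230) = -34222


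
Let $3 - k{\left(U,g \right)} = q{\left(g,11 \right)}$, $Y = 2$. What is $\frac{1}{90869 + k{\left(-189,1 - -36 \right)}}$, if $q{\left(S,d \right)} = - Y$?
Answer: $\frac{1}{90874} \approx 1.1004 \cdot 10^{-5}$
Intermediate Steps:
$q{\left(S,d \right)} = -2$ ($q{\left(S,d \right)} = \left(-1\right) 2 = -2$)
$k{\left(U,g \right)} = 5$ ($k{\left(U,g \right)} = 3 - -2 = 3 + 2 = 5$)
$\frac{1}{90869 + k{\left(-189,1 - -36 \right)}} = \frac{1}{90869 + 5} = \frac{1}{90874}$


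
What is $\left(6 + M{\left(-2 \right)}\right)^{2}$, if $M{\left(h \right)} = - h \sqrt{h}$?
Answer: $28 + 24 i \sqrt{2} \approx 28.0 + 33.941 i$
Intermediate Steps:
$M{\left(h \right)} = - h^{\frac{3}{2}}$
$\left(6 + M{\left(-2 \right)}\right)^{2} = \left(6 - \left(-2\right)^{\frac{3}{2}}\right)^{2} = \left(6 - - 2 i \sqrt{2}\right)^{2} = \left(6 + 2 i \sqrt{2}\right)^{2}$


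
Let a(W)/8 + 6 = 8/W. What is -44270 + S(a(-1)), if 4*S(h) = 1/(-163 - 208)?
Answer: -65696681/1484 ≈ -44270.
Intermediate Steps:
a(W) = -48 + 64/W (a(W) = -48 + 8*(8/W) = -48 + 64/W)
S(h) = -1/1484 (S(h) = 1/(4*(-163 - 208)) = (¼)/(-371) = (¼)*(-1/371) = -1/1484)
-44270 + S(a(-1)) = -44270 - 1/1484 = -65696681/1484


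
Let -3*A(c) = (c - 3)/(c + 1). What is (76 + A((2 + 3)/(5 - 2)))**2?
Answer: 208849/36 ≈ 5801.4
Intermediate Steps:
A(c) = -(-3 + c)/(3*(1 + c)) (A(c) = -(c - 3)/(3*(c + 1)) = -(-3 + c)/(3*(1 + c)))
(76 + A((2 + 3)/(5 - 2)))**2 = (76 + (3 - (2 + 3)/(5 - 2))/(3*(1 + (2 + 3)/(5 - 2))))**2 = (76 + (3 - 5/3)/(3*(1 + 5/3)))**2 = (76 + (3 - 5/3)/(3*(1 + 5*(1/3))))**2 = (76 + (3 - 1*5/3)/(3*(1 + 5/3)))**2 = (76 + (3 - 5/3)/(3*(8/3)))**2 = (76 + (1/3)*(3/8)*(4/3))**2 = (76 + 1/6)**2 = (457/6)**2 = 208849/36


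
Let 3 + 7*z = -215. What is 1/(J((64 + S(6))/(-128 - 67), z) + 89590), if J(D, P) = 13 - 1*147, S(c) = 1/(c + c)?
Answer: 1/89456 ≈ 1.1179e-5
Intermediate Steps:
z = -218/7 (z = -3/7 + (1/7)*(-215) = -3/7 - 215/7 = -218/7 ≈ -31.143)
S(c) = 1/(2*c)
J(D, P) = -134 (J(D, P) = 13 - 147 = -134)
1/(J((64 + S(6))/(-128 - 67), z) + 89590) = 1/(-134 + 89590) = 1/89456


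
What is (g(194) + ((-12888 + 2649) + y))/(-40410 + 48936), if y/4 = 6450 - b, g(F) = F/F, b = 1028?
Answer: 5725/4263 ≈ 1.3430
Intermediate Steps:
g(F) = 1
y = 21688 (y = 4*(6450 - 1*1028) = 4*(6450 - 1028) = 4*5422 = 21688)
(g(194) + ((-12888 + 2649) + y))/(-40410 + 48936) = (1 + ((-12888 + 2649) + 21688))/(-40410 + 48936) = (1 + (-10239 + 21688))/8526 = (1 + 11449)*(1/8526) = 11450*(1/8526) = 5725/4263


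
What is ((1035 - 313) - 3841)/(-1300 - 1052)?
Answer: 3119/2352 ≈ 1.3261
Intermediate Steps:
((1035 - 313) - 3841)/(-1300 - 1052) = (722 - 3841)/(-2352) = -3119*(-1/2352) = 3119/2352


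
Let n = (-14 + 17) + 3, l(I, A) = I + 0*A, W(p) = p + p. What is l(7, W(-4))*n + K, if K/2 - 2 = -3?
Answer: 40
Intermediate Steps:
W(p) = 2*p
l(I, A) = I (l(I, A) = I + 0 = I)
K = -2 (K = 4 + 2*(-3) = 4 - 6 = -2)
n = 6 (n = 3 + 3 = 6)
l(7, W(-4))*n + K = 7*6 - 2 = 42 - 2 = 40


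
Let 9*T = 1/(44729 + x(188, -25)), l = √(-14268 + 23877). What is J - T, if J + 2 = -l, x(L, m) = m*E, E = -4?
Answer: -806923/403461 - √9609 ≈ -100.03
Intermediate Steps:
l = √9609 ≈ 98.026
x(L, m) = -4*m (x(L, m) = m*(-4) = -4*m)
J = -2 - √9609 ≈ -100.03
T = 1/403461 (T = 1/(9*(44729 - 4*(-25))) = 1/(9*(44729 + 100)) = (⅑)/44829 = (⅑)*(1/44829) = 1/403461 ≈ 2.4786e-6)
J - T = (-2 - √9609) - 1*1/403461 = (-2 - √9609) - 1/403461 = -806923/403461 - √9609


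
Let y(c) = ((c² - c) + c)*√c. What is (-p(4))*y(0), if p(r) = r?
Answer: 0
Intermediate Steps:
y(c) = c^(5/2) (y(c) = c²*√c = c^(5/2))
(-p(4))*y(0) = (-1*4)*0^(5/2) = -4*0 = 0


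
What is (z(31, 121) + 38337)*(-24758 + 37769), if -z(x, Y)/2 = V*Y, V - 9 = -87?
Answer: 744398343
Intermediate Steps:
V = -78 (V = 9 - 87 = -78)
z(x, Y) = 156*Y (z(x, Y) = -(-156)*Y = 156*Y)
(z(31, 121) + 38337)*(-24758 + 37769) = (156*121 + 38337)*(-24758 + 37769) = (18876 + 38337)*13011 = 57213*13011 = 744398343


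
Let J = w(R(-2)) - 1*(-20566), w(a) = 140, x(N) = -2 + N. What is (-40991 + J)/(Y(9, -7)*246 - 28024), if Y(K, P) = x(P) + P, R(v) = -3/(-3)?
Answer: 4057/6392 ≈ 0.63470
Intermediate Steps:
R(v) = 1 (R(v) = -3*(-1/3) = 1)
Y(K, P) = -2 + 2*P (Y(K, P) = (-2 + P) + P = -2 + 2*P)
J = 20706 (J = 140 - 1*(-20566) = 140 + 20566 = 20706)
(-40991 + J)/(Y(9, -7)*246 - 28024) = (-40991 + 20706)/((-2 + 2*(-7))*246 - 28024) = -20285/((-2 - 14)*246 - 28024) = -20285/(-16*246 - 28024) = -20285/(-3936 - 28024) = -20285/(-31960) = -20285*(-1/31960) = 4057/6392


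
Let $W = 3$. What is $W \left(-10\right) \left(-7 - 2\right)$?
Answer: $270$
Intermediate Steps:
$W \left(-10\right) \left(-7 - 2\right) = 3 \left(-10\right) \left(-7 - 2\right) = \left(-30\right) \left(-9\right) = 270$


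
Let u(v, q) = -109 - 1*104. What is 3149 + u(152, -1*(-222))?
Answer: 2936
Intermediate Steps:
u(v, q) = -213 (u(v, q) = -109 - 104 = -213)
3149 + u(152, -1*(-222)) = 3149 - 213 = 2936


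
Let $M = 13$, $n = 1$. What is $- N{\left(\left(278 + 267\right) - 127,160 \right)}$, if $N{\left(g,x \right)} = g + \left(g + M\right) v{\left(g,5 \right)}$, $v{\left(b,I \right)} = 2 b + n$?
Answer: $-361165$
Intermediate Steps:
$v{\left(b,I \right)} = 1 + 2 b$ ($v{\left(b,I \right)} = 2 b + 1 = 1 + 2 b$)
$N{\left(g,x \right)} = g + \left(1 + 2 g\right) \left(13 + g\right)$ ($N{\left(g,x \right)} = g + \left(g + 13\right) \left(1 + 2 g\right) = g + \left(13 + g\right) \left(1 + 2 g\right) = g + \left(1 + 2 g\right) \left(13 + g\right)$)
$- N{\left(\left(278 + 267\right) - 127,160 \right)} = - (13 + 2 \left(\left(278 + 267\right) - 127\right)^{2} + 28 \left(\left(278 + 267\right) - 127\right)) = - (13 + 2 \left(545 - 127\right)^{2} + 28 \left(545 - 127\right)) = - (13 + 2 \cdot 418^{2} + 28 \cdot 418) = - (13 + 2 \cdot 174724 + 11704) = - (13 + 349448 + 11704) = \left(-1\right) 361165 = -361165$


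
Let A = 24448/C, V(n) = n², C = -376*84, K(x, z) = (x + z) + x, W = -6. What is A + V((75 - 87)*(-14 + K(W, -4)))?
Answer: 127914436/987 ≈ 1.2960e+5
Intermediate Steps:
K(x, z) = z + 2*x
C = -31584
A = -764/987 (A = 24448/(-31584) = 24448*(-1/31584) = -764/987 ≈ -0.77406)
A + V((75 - 87)*(-14 + K(W, -4))) = -764/987 + ((75 - 87)*(-14 + (-4 + 2*(-6))))² = -764/987 + (-12*(-14 + (-4 - 12)))² = -764/987 + (-12*(-14 - 16))² = -764/987 + (-12*(-30))² = -764/987 + 360² = -764/987 + 129600 = 127914436/987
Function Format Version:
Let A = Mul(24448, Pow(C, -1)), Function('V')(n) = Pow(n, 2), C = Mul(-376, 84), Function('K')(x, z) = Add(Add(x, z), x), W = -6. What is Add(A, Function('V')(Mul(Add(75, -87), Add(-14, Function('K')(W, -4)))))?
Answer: Rational(127914436, 987) ≈ 1.2960e+5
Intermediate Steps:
Function('K')(x, z) = Add(z, Mul(2, x))
C = -31584
A = Rational(-764, 987) (A = Mul(24448, Pow(-31584, -1)) = Mul(24448, Rational(-1, 31584)) = Rational(-764, 987) ≈ -0.77406)
Add(A, Function('V')(Mul(Add(75, -87), Add(-14, Function('K')(W, -4))))) = Add(Rational(-764, 987), Pow(Mul(Add(75, -87), Add(-14, Add(-4, Mul(2, -6)))), 2)) = Add(Rational(-764, 987), Pow(Mul(-12, Add(-14, Add(-4, -12))), 2)) = Add(Rational(-764, 987), Pow(Mul(-12, Add(-14, -16)), 2)) = Add(Rational(-764, 987), Pow(Mul(-12, -30), 2)) = Add(Rational(-764, 987), Pow(360, 2)) = Add(Rational(-764, 987), 129600) = Rational(127914436, 987)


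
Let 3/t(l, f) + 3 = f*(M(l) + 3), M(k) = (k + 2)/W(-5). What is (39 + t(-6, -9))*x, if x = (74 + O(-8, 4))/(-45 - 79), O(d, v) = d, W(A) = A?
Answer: -79629/3844 ≈ -20.715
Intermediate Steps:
x = -33/62 (x = (74 - 8)/(-45 - 79) = 66/(-124) = 66*(-1/124) = -33/62 ≈ -0.53226)
M(k) = -2/5 - k/5 (M(k) = (k + 2)/(-5) = (2 + k)*(-1/5) = -2/5 - k/5)
t(l, f) = 3/(-3 + f*(13/5 - l/5)) (t(l, f) = 3/(-3 + f*((-2/5 - l/5) + 3)) = 3/(-3 + f*(13/5 - l/5)))
(39 + t(-6, -9))*x = (39 - 15/(15 - 13*(-9) - 9*(-6)))*(-33/62) = (39 - 15/(15 + 117 + 54))*(-33/62) = (39 - 15/186)*(-33/62) = (39 - 15*1/186)*(-33/62) = (39 - 5/62)*(-33/62) = (2413/62)*(-33/62) = -79629/3844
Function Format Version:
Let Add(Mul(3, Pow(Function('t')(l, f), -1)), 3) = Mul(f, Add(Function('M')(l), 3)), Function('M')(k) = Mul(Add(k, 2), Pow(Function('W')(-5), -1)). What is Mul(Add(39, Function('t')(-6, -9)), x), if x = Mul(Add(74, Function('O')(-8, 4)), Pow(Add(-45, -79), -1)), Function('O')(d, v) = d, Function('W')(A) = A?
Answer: Rational(-79629, 3844) ≈ -20.715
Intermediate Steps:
x = Rational(-33, 62) (x = Mul(Add(74, -8), Pow(Add(-45, -79), -1)) = Mul(66, Pow(-124, -1)) = Mul(66, Rational(-1, 124)) = Rational(-33, 62) ≈ -0.53226)
Function('M')(k) = Add(Rational(-2, 5), Mul(Rational(-1, 5), k)) (Function('M')(k) = Mul(Add(k, 2), Pow(-5, -1)) = Mul(Add(2, k), Rational(-1, 5)) = Add(Rational(-2, 5), Mul(Rational(-1, 5), k)))
Function('t')(l, f) = Mul(3, Pow(Add(-3, Mul(f, Add(Rational(13, 5), Mul(Rational(-1, 5), l)))), -1)) (Function('t')(l, f) = Mul(3, Pow(Add(-3, Mul(f, Add(Add(Rational(-2, 5), Mul(Rational(-1, 5), l)), 3))), -1)) = Mul(3, Pow(Add(-3, Mul(f, Add(Rational(13, 5), Mul(Rational(-1, 5), l)))), -1)))
Mul(Add(39, Function('t')(-6, -9)), x) = Mul(Add(39, Mul(-15, Pow(Add(15, Mul(-13, -9), Mul(-9, -6)), -1))), Rational(-33, 62)) = Mul(Add(39, Mul(-15, Pow(Add(15, 117, 54), -1))), Rational(-33, 62)) = Mul(Add(39, Mul(-15, Pow(186, -1))), Rational(-33, 62)) = Mul(Add(39, Mul(-15, Rational(1, 186))), Rational(-33, 62)) = Mul(Add(39, Rational(-5, 62)), Rational(-33, 62)) = Mul(Rational(2413, 62), Rational(-33, 62)) = Rational(-79629, 3844)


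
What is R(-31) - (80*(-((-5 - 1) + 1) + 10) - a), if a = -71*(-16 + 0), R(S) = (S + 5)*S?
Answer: 742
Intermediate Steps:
R(S) = S*(5 + S) (R(S) = (5 + S)*S = S*(5 + S))
a = 1136 (a = -71*(-16) = 1136)
R(-31) - (80*(-((-5 - 1) + 1) + 10) - a) = -31*(5 - 31) - (80*(-((-5 - 1) + 1) + 10) - 1*1136) = -31*(-26) - (80*(-(-6 + 1) + 10) - 1136) = 806 - (80*(-1*(-5) + 10) - 1136) = 806 - (80*(5 + 10) - 1136) = 806 - (80*15 - 1136) = 806 - (1200 - 1136) = 806 - 1*64 = 806 - 64 = 742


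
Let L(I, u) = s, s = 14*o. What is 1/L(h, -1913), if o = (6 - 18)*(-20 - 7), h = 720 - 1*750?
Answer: 1/4536 ≈ 0.00022046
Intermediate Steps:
h = -30 (h = 720 - 750 = -30)
o = 324 (o = -12*(-27) = 324)
s = 4536 (s = 14*324 = 4536)
L(I, u) = 4536
1/L(h, -1913) = 1/4536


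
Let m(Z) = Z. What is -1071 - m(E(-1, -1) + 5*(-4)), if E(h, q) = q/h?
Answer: -1052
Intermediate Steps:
-1071 - m(E(-1, -1) + 5*(-4)) = -1071 - (-1/(-1) + 5*(-4)) = -1071 - (-1*(-1) - 20) = -1071 - (1 - 20) = -1071 - 1*(-19) = -1071 + 19 = -1052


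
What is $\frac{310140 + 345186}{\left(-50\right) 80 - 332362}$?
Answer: $- \frac{327663}{168181} \approx -1.9483$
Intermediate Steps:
$\frac{310140 + 345186}{\left(-50\right) 80 - 332362} = \frac{655326}{-4000 - 332362} = \frac{655326}{-336362} = 655326 \left(- \frac{1}{336362}\right) = - \frac{327663}{168181}$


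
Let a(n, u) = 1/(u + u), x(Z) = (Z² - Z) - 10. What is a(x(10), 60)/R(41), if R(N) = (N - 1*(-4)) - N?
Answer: 1/480 ≈ 0.0020833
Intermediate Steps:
x(Z) = -10 + Z² - Z
a(n, u) = 1/(2*u)
R(N) = 4 (R(N) = (N + 4) - N = (4 + N) - N = 4)
a(x(10), 60)/R(41) = ((½)/60)/4 = ((½)*(1/60))*(¼) = (1/120)*(¼) = 1/480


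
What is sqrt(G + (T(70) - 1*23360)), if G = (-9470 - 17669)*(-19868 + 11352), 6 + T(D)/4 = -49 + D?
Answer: 6*sqrt(6419234) ≈ 15202.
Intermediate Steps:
T(D) = -220 + 4*D (T(D) = -24 + 4*(-49 + D) = -24 + (-196 + 4*D) = -220 + 4*D)
G = 231115724 (G = -27139*(-8516) = 231115724)
sqrt(G + (T(70) - 1*23360)) = sqrt(231115724 + ((-220 + 4*70) - 1*23360)) = sqrt(231115724 + ((-220 + 280) - 23360)) = sqrt(231115724 + (60 - 23360)) = sqrt(231115724 - 23300) = sqrt(231092424) = 6*sqrt(6419234)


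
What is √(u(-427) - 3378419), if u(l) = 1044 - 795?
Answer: I*√3378170 ≈ 1838.0*I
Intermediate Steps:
u(l) = 249
√(u(-427) - 3378419) = √(249 - 3378419) = √(-3378170) = I*√3378170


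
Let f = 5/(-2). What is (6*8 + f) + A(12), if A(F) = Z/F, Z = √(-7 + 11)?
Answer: 137/3 ≈ 45.667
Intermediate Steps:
Z = 2 (Z = √4 = 2)
A(F) = 2/F
f = -5/2 (f = -½*5 = -5/2 ≈ -2.5000)
(6*8 + f) + A(12) = (6*8 - 5/2) + 2/12 = (48 - 5/2) + 2*(1/12) = 91/2 + ⅙ = 137/3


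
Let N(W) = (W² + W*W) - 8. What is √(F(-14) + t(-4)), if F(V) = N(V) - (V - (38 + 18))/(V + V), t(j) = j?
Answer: √1510/2 ≈ 19.429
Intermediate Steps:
N(W) = -8 + 2*W² (N(W) = (W² + W²) - 8 = 2*W² - 8 = -8 + 2*W²)
F(V) = -8 + 2*V² - (-56 + V)/(2*V) (F(V) = (-8 + 2*V²) - (V - (38 + 18))/(V + V) = (-8 + 2*V²) - (V - 1*56)/(2*V) = (-8 + 2*V²) - (V - 56)*1/(2*V) = (-8 + 2*V²) - (-56 + V)*1/(2*V) = (-8 + 2*V²) - (-56 + V)/(2*V) = -8 + 2*V² - (-56 + V)/(2*V))
√(F(-14) + t(-4)) = √((-17/2 + 2*(-14)² + 28/(-14)) - 4) = √((-17/2 + 2*196 + 28*(-1/14)) - 4) = √((-17/2 + 392 - 2) - 4) = √(763/2 - 4) = √(755/2) = √1510/2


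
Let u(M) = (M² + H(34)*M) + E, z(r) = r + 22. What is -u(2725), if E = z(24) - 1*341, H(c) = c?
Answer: -7517980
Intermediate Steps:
z(r) = 22 + r
E = -295 (E = (22 + 24) - 1*341 = 46 - 341 = -295)
u(M) = -295 + M² + 34*M (u(M) = (M² + 34*M) - 295 = -295 + M² + 34*M)
-u(2725) = -(-295 + 2725² + 34*2725) = -(-295 + 7425625 + 92650) = -1*7517980 = -7517980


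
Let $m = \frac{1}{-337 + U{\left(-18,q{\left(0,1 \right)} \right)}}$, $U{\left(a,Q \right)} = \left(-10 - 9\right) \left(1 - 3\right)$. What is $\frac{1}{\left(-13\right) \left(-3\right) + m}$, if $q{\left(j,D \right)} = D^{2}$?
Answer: $\frac{299}{11660} \approx 0.025643$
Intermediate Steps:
$U{\left(a,Q \right)} = 38$ ($U{\left(a,Q \right)} = \left(-19\right) \left(-2\right) = 38$)
$m = - \frac{1}{299}$ ($m = \frac{1}{-337 + 38} = \frac{1}{-299} = - \frac{1}{299} \approx -0.0033445$)
$\frac{1}{\left(-13\right) \left(-3\right) + m} = \frac{1}{\left(-13\right) \left(-3\right) - \frac{1}{299}} = \frac{1}{39 - \frac{1}{299}} = \frac{1}{\frac{11660}{299}} = \frac{299}{11660}$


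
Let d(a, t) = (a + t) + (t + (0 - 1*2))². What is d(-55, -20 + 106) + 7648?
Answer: 14735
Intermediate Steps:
d(a, t) = a + t + (-2 + t)² (d(a, t) = (a + t) + (t + (0 - 2))² = (a + t) + (t - 2)² = (a + t) + (-2 + t)² = a + t + (-2 + t)²)
d(-55, -20 + 106) + 7648 = (-55 + (-20 + 106) + (-2 + (-20 + 106))²) + 7648 = (-55 + 86 + (-2 + 86)²) + 7648 = (-55 + 86 + 84²) + 7648 = (-55 + 86 + 7056) + 7648 = 7087 + 7648 = 14735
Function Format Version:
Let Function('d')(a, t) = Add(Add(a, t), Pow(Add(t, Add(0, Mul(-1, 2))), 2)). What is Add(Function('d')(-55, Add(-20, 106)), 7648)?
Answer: 14735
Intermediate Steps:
Function('d')(a, t) = Add(a, t, Pow(Add(-2, t), 2)) (Function('d')(a, t) = Add(Add(a, t), Pow(Add(t, Add(0, -2)), 2)) = Add(Add(a, t), Pow(Add(t, -2), 2)) = Add(Add(a, t), Pow(Add(-2, t), 2)) = Add(a, t, Pow(Add(-2, t), 2)))
Add(Function('d')(-55, Add(-20, 106)), 7648) = Add(Add(-55, Add(-20, 106), Pow(Add(-2, Add(-20, 106)), 2)), 7648) = Add(Add(-55, 86, Pow(Add(-2, 86), 2)), 7648) = Add(Add(-55, 86, Pow(84, 2)), 7648) = Add(Add(-55, 86, 7056), 7648) = Add(7087, 7648) = 14735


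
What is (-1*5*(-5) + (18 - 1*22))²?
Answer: 441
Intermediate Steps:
(-1*5*(-5) + (18 - 1*22))² = (-5*(-5) + (18 - 22))² = (25 - 4)² = 21² = 441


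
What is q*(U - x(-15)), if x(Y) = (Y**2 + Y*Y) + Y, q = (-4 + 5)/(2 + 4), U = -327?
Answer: -127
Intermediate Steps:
q = 1/6 ≈ 0.16667
x(Y) = Y + 2*Y**2 (x(Y) = (Y**2 + Y**2) + Y = 2*Y**2 + Y = Y + 2*Y**2)
q*(U - x(-15)) = (-327 - (-15)*(1 + 2*(-15)))/6 = (-327 - (-15)*(1 - 30))/6 = (-327 - (-15)*(-29))/6 = (-327 - 1*435)/6 = (-327 - 435)/6 = (1/6)*(-762) = -127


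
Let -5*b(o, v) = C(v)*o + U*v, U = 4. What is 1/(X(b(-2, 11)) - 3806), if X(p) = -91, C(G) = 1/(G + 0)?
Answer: -1/3897 ≈ -0.00025661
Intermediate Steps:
C(G) = 1/G
b(o, v) = -4*v/5 - o/(5*v) (b(o, v) = -(o/v + 4*v)/5 = -(4*v + o/v)/5 = -4*v/5 - o/(5*v))
1/(X(b(-2, 11)) - 3806) = 1/(-91 - 3806) = 1/(-3897) = -1/3897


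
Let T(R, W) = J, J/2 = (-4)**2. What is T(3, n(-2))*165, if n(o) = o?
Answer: 5280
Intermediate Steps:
J = 32 (J = 2*(-4)**2 = 2*16 = 32)
T(R, W) = 32
T(3, n(-2))*165 = 32*165 = 5280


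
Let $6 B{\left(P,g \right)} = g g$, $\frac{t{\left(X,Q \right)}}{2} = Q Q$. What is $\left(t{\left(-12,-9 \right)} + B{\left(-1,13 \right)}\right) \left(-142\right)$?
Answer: $- \frac{81011}{3} \approx -27004.0$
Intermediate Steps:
$t{\left(X,Q \right)} = 2 Q^{2}$ ($t{\left(X,Q \right)} = 2 Q Q = 2 Q^{2}$)
$B{\left(P,g \right)} = \frac{g^{2}}{6}$ ($B{\left(P,g \right)} = \frac{g g}{6} = \frac{g^{2}}{6}$)
$\left(t{\left(-12,-9 \right)} + B{\left(-1,13 \right)}\right) \left(-142\right) = \left(2 \left(-9\right)^{2} + \frac{13^{2}}{6}\right) \left(-142\right) = \left(2 \cdot 81 + \frac{1}{6} \cdot 169\right) \left(-142\right) = \left(162 + \frac{169}{6}\right) \left(-142\right) = \frac{1141}{6} \left(-142\right) = - \frac{81011}{3}$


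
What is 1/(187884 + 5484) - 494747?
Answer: -95668237895/193368 ≈ -4.9475e+5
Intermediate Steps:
1/(187884 + 5484) - 494747 = 1/193368 - 494747 = -95668237895/193368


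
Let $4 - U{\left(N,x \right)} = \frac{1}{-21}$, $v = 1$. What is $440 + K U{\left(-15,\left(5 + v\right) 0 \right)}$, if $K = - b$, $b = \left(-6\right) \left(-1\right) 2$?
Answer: $\frac{2740}{7} \approx 391.43$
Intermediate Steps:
$b = 12$ ($b = 6 \cdot 2 = 12$)
$K = -12$ ($K = \left(-1\right) 12 = -12$)
$U{\left(N,x \right)} = \frac{85}{21}$ ($U{\left(N,x \right)} = 4 - \frac{1}{-21} = 4 - - \frac{1}{21} = 4 + \frac{1}{21} = \frac{85}{21}$)
$440 + K U{\left(-15,\left(5 + v\right) 0 \right)} = 440 - \frac{340}{7} = \frac{2740}{7}$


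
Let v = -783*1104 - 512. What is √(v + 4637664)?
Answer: 4*√235795 ≈ 1942.3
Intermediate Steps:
v = -864944 (v = -864432 - 512 = -864944)
√(v + 4637664) = √(-864944 + 4637664) = √3772720 = 4*√235795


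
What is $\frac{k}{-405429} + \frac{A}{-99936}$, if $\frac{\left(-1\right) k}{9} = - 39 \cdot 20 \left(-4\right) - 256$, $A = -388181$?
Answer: $\frac{53318594995}{13505650848} \approx 3.9479$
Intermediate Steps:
$k = -25776$ ($k = - 9 \left(- 39 \cdot 20 \left(-4\right) - 256\right) = - 9 \left(\left(-39\right) \left(-80\right) - 256\right) = - 9 \left(3120 - 256\right) = \left(-9\right) 2864 = -25776$)
$\frac{k}{-405429} + \frac{A}{-99936} = - \frac{25776}{-405429} - \frac{388181}{-99936} = \left(-25776\right) \left(- \frac{1}{405429}\right) - - \frac{388181}{99936} = \frac{8592}{135143} + \frac{388181}{99936} = \frac{53318594995}{13505650848}$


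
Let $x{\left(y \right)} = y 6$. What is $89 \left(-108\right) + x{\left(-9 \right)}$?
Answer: $-9666$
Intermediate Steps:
$x{\left(y \right)} = 6 y$
$89 \left(-108\right) + x{\left(-9 \right)} = 89 \left(-108\right) + 6 \left(-9\right) = -9612 - 54 = -9666$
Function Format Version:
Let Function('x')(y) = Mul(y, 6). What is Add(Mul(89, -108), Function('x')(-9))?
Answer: -9666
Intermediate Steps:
Function('x')(y) = Mul(6, y)
Add(Mul(89, -108), Function('x')(-9)) = Add(Mul(89, -108), Mul(6, -9)) = Add(-9612, -54) = -9666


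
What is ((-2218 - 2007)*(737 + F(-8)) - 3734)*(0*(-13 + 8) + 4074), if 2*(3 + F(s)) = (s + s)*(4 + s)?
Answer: -13200102216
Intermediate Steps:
F(s) = -3 + s*(4 + s) (F(s) = -3 + ((s + s)*(4 + s))/2 = -3 + ((2*s)*(4 + s))/2 = -3 + (2*s*(4 + s))/2 = -3 + s*(4 + s))
((-2218 - 2007)*(737 + F(-8)) - 3734)*(0*(-13 + 8) + 4074) = ((-2218 - 2007)*(737 + (-3 + (-8)² + 4*(-8))) - 3734)*(0*(-13 + 8) + 4074) = (-4225*(737 + (-3 + 64 - 32)) - 3734)*(0*(-5) + 4074) = (-4225*(737 + 29) - 3734)*(0 + 4074) = (-4225*766 - 3734)*4074 = (-3236350 - 3734)*4074 = -3240084*4074 = -13200102216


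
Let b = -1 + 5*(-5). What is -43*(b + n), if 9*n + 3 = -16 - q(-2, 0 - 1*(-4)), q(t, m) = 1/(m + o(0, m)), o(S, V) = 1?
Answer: 18146/15 ≈ 1209.7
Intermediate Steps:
q(t, m) = 1/(1 + m) (q(t, m) = 1/(m + 1) = 1/(1 + m))
b = -26 (b = -1 - 25 = -26)
n = -32/15 (n = -⅓ + (-16 - 1/(1 + (0 - 1*(-4))))/9 = -⅓ + (-16 - 1/(1 + (0 + 4)))/9 = -⅓ + (-16 - 1/(1 + 4))/9 = -⅓ + (-16 - 1/5)/9 = -⅓ + (-16 - 1*⅕)/9 = -⅓ + (-16 - ⅕)/9 = -⅓ + (⅑)*(-81/5) = -⅓ - 9/5 = -32/15 ≈ -2.1333)
-43*(b + n) = -43*(-26 - 32/15) = -43*(-422/15) = 18146/15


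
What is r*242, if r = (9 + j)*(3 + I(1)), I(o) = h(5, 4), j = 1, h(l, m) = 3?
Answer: 14520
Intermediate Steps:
I(o) = 3
r = 60 (r = (9 + 1)*(3 + 3) = 10*6 = 60)
r*242 = 60*242 = 14520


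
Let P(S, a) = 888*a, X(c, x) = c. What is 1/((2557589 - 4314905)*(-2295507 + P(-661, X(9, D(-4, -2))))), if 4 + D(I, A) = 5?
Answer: 1/4019886709740 ≈ 2.4876e-13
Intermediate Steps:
D(I, A) = 1 (D(I, A) = -4 + 5 = 1)
1/((2557589 - 4314905)*(-2295507 + P(-661, X(9, D(-4, -2))))) = 1/((2557589 - 4314905)*(-2295507 + 888*9)) = 1/(-1757316*(-2295507 + 7992)) = 1/(-1757316*(-2287515)) = 1/4019886709740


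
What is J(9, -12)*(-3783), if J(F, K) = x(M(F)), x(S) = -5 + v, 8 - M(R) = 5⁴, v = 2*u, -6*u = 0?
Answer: 18915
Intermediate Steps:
u = 0 (u = -⅙*0 = 0)
v = 0 (v = 2*0 = 0)
M(R) = -617 (M(R) = 8 - 1*5⁴ = 8 - 1*625 = 8 - 625 = -617)
x(S) = -5 (x(S) = -5 + 0 = -5)
J(F, K) = -5
J(9, -12)*(-3783) = -5*(-3783) = 18915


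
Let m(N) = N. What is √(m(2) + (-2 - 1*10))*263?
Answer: 263*I*√10 ≈ 831.68*I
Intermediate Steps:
√(m(2) + (-2 - 1*10))*263 = √(2 + (-2 - 1*10))*263 = √(2 + (-2 - 10))*263 = √(2 - 12)*263 = √(-10)*263 = (I*√10)*263 = 263*I*√10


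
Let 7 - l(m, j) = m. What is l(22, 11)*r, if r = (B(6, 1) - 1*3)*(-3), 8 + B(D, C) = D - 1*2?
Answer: -315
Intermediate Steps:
l(m, j) = 7 - m
B(D, C) = -10 + D (B(D, C) = -8 + (D - 1*2) = -8 + (D - 2) = -8 + (-2 + D) = -10 + D)
r = 21 (r = ((-10 + 6) - 1*3)*(-3) = (-4 - 3)*(-3) = -7*(-3) = 21)
l(22, 11)*r = (7 - 1*22)*21 = (7 - 22)*21 = -15*21 = -315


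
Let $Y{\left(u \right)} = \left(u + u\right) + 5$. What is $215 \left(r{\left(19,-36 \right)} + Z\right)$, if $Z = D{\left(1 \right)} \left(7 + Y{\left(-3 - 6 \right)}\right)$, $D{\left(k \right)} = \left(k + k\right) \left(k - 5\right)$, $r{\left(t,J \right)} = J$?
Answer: $2580$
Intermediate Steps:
$Y{\left(u \right)} = 5 + 2 u$ ($Y{\left(u \right)} = 2 u + 5 = 5 + 2 u$)
$D{\left(k \right)} = 2 k \left(-5 + k\right)$
$Z = 48$ ($Z = 2 \cdot 1 \left(-5 + 1\right) \left(7 + \left(5 + 2 \left(-3 - 6\right)\right)\right) = 2 \cdot 1 \left(-4\right) \left(7 + \left(5 + 2 \left(-3 - 6\right)\right)\right) = - 8 \left(7 + \left(5 + 2 \left(-9\right)\right)\right) = - 8 \left(7 + \left(5 - 18\right)\right) = - 8 \left(7 - 13\right) = \left(-8\right) \left(-6\right) = 48$)
$215 \left(r{\left(19,-36 \right)} + Z\right) = 215 \left(-36 + 48\right) = 215 \cdot 12 = 2580$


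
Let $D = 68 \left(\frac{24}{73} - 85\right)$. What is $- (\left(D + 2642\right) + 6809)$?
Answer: $- \frac{269615}{73} \approx -3693.4$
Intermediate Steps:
$D = - \frac{420308}{73}$ ($D = 68 \left(24 \cdot \frac{1}{73} - 85\right) = 68 \left(\frac{24}{73} - 85\right) = 68 \left(- \frac{6181}{73}\right) = - \frac{420308}{73} \approx -5757.6$)
$- (\left(D + 2642\right) + 6809) = - (\left(- \frac{420308}{73} + 2642\right) + 6809) = - (- \frac{227442}{73} + 6809) = \left(-1\right) \frac{269615}{73} = - \frac{269615}{73}$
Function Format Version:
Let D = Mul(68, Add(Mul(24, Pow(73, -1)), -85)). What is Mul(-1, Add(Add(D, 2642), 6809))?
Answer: Rational(-269615, 73) ≈ -3693.4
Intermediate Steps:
D = Rational(-420308, 73) (D = Mul(68, Add(Mul(24, Rational(1, 73)), -85)) = Mul(68, Add(Rational(24, 73), -85)) = Mul(68, Rational(-6181, 73)) = Rational(-420308, 73) ≈ -5757.6)
Mul(-1, Add(Add(D, 2642), 6809)) = Mul(-1, Add(Add(Rational(-420308, 73), 2642), 6809)) = Mul(-1, Add(Rational(-227442, 73), 6809)) = Mul(-1, Rational(269615, 73)) = Rational(-269615, 73)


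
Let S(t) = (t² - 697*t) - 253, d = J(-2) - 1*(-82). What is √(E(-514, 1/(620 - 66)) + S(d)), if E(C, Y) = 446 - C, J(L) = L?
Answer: I*√48653 ≈ 220.57*I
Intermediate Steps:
d = 80 (d = -2 - 1*(-82) = -2 + 82 = 80)
S(t) = -253 + t² - 697*t
√(E(-514, 1/(620 - 66)) + S(d)) = √((446 - 1*(-514)) + (-253 + 80² - 697*80)) = √((446 + 514) + (-253 + 6400 - 55760)) = √(960 - 49613) = √(-48653) = I*√48653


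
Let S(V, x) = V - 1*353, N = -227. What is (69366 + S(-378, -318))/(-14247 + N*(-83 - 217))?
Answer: 68635/53853 ≈ 1.2745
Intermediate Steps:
S(V, x) = -353 + V (S(V, x) = V - 353 = -353 + V)
(69366 + S(-378, -318))/(-14247 + N*(-83 - 217)) = (69366 + (-353 - 378))/(-14247 - 227*(-83 - 217)) = (69366 - 731)/(-14247 - 227*(-300)) = 68635/(-14247 + 68100) = 68635/53853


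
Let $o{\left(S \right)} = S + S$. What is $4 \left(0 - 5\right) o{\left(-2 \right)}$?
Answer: $80$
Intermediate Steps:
$o{\left(S \right)} = 2 S$
$4 \left(0 - 5\right) o{\left(-2 \right)} = 4 \left(0 - 5\right) 2 \left(-2\right) = 4 \left(0 - 5\right) \left(-4\right) = 4 \left(-5\right) \left(-4\right) = \left(-20\right) \left(-4\right) = 80$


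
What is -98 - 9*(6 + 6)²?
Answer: -1394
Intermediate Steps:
-98 - 9*(6 + 6)² = -98 - 9*12² = -98 - 9*144 = -98 - 1296 = -1394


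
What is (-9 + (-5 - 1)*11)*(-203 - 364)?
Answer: 42525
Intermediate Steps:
(-9 + (-5 - 1)*11)*(-203 - 364) = (-9 - 6*11)*(-567) = (-9 - 66)*(-567) = -75*(-567) = 42525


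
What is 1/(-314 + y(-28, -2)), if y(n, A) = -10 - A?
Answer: -1/322 ≈ -0.0031056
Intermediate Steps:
1/(-314 + y(-28, -2)) = 1/(-314 + (-10 - 1*(-2))) = 1/(-314 + (-10 + 2)) = 1/(-314 - 8) = 1/(-322) = -1/322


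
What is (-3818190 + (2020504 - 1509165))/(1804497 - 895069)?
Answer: -3306851/909428 ≈ -3.6362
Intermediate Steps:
(-3818190 + (2020504 - 1509165))/(1804497 - 895069) = (-3818190 + 511339)/909428 = -3306851*1/909428 = -3306851/909428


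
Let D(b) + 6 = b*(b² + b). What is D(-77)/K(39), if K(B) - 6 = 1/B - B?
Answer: 8786895/643 ≈ 13665.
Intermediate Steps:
K(B) = 6 + 1/B - B (K(B) = 6 + (1/B - B) = 6 + 1/B - B)
D(b) = -6 + b*(b + b²) (D(b) = -6 + b*(b² + b) = -6 + b*(b + b²))
D(-77)/K(39) = (-6 + (-77)² + (-77)³)/(6 + 1/39 - 1*39) = (-6 + 5929 - 456533)/(6 + 1/39 - 39) = -450610/(-1286/39) = -450610*(-39/1286) = 8786895/643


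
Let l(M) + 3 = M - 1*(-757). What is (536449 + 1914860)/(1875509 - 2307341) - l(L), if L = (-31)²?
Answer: -247681063/143944 ≈ -1720.7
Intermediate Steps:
L = 961
l(M) = 754 + M (l(M) = -3 + (M - 1*(-757)) = -3 + (M + 757) = -3 + (757 + M) = 754 + M)
(536449 + 1914860)/(1875509 - 2307341) - l(L) = (536449 + 1914860)/(1875509 - 2307341) - (754 + 961) = 2451309/(-431832) - 1*1715 = 2451309*(-1/431832) - 1715 = -817103/143944 - 1715 = -247681063/143944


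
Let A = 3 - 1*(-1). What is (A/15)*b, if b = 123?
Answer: 164/5 ≈ 32.800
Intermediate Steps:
A = 4 (A = 3 + 1 = 4)
(A/15)*b = (4/15)*123 = 164/5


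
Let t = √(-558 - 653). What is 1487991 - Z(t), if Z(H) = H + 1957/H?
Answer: 1487991 + 746*I*√1211/1211 ≈ 1.488e+6 + 21.437*I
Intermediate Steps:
t = I*√1211 (t = √(-1211) = I*√1211 ≈ 34.799*I)
1487991 - Z(t) = 1487991 - (I*√1211 + 1957/((I*√1211))) = 1487991 - (I*√1211 + 1957*(-I*√1211/1211)) = 1487991 - (I*√1211 - 1957*I*√1211/1211) = 1487991 - (-746)*I*√1211/1211 = 1487991 + 746*I*√1211/1211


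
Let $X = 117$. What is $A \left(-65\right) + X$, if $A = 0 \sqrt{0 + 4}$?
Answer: $117$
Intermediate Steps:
$A = 0$ ($A = 0 \sqrt{4} = 0 \cdot 2 = 0$)
$A \left(-65\right) + X = 0 \left(-65\right) + 117 = 0 + 117 = 117$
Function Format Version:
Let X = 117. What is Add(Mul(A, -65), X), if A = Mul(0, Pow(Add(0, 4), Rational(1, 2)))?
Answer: 117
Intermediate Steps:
A = 0 (A = Mul(0, Pow(4, Rational(1, 2))) = Mul(0, 2) = 0)
Add(Mul(A, -65), X) = Add(Mul(0, -65), 117) = Add(0, 117) = 117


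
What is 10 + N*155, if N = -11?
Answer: -1695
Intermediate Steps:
10 + N*155 = 10 - 11*155 = 10 - 1705 = -1695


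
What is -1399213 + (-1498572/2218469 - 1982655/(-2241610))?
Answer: -1391640893659017979/994588459018 ≈ -1.3992e+6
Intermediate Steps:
-1399213 + (-1498572/2218469 - 1982655/(-2241610)) = -1399213 + (-1498572*1/2218469 - 1982655*(-1/2241610)) = -1399213 + (-1498572/2218469 + 396531/448322) = -1399213 + 207848934855/994588459018 = -1391640893659017979/994588459018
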